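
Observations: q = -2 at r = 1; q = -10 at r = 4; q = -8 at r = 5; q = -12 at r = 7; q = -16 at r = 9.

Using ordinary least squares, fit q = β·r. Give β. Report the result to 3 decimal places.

β = -1.802

Compute the Gram sums: Σr·r = 172.
Moment sums: Σr·q = -310.
Hence β = -310 / 172 ≈ -1.80233.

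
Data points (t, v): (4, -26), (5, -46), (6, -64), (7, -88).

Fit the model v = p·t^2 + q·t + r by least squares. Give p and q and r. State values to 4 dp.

Sums needed: Σt^2·t^2 = 4578, Σt^2·t = 748, Σt^2 = 126, Σt·t = 126, Σt = 22, Σ1 = 4.
Right-hand side: Σt^2·v = -8182, Σt·v = -1334, Σv = -224.
Solving the 3×3 system (Gaussian elimination) gives p = -1, q = -47/5, r = 136/5.

p = -1.0000, q = -9.4000, r = 27.2000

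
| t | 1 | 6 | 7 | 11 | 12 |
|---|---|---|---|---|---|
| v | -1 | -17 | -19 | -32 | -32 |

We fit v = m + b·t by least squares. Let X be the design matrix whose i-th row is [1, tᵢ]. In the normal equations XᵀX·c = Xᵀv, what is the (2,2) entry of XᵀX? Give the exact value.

Row 2 ↔ basis t, column 2 ↔ basis t, so (XᵀX)_{2,2} = Σᵢ (t)·(t) = (1)·(1) + (6)·(6) + (7)·(7) + (11)·(11) + (12)·(12) = 351.

351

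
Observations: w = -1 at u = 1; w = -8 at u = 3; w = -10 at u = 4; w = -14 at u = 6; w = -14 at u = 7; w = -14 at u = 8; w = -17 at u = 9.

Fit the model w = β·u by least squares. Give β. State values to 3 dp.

β = -2.000

Entries of MᵀM: Σu·u = 256.
And Σu·w = -512.
So MᵀM·[β]ᵀ = Mᵀw: [[256]]·[β]ᵀ = [-512]ᵀ.
β = (-512)/256 = -2.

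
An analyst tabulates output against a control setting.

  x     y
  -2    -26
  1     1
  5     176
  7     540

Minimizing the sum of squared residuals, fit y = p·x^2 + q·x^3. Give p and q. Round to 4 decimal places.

p = -2.7768, q = 1.9701

From the data, Σx^2·x^2 = 3043, Σx^2·x^3 = 19901, Σx^3·x^3 = 133339.
And Σx^2·y = 30757, Σx^3·y = 207429.
MᵀM·[p, q]ᵀ = Mᵀy becomes [[3043, 19901]; [19901, 133339]]·[p, q]ᵀ = [30757, 207429]ᵀ.
Δ = 3043·133339 − 19901² = 9700776.
p = (30757·133339 − 19901·207429)/9700776 = -13468453/4850388; q = (3043·207429 − 19901·30757)/9700776 = 9555695/4850388.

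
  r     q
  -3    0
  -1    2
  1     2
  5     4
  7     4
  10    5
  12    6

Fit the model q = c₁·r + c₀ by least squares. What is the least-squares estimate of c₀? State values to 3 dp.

c₀ = 1.712

Setting ∂/∂c₁ … = 0 gives: 329·c₁ + 31·c₀ = 170;  31·c₁ + 7·c₀ = 23.
Eliminating c₀: 7·(row 1) − 31·(row 2) gives 1342·c₁ = 7·170 − 31·23 = 477, so c₁ = 477/1342.
Then c₀ = (23 − 31·(477/1342))/7 = 2297/1342.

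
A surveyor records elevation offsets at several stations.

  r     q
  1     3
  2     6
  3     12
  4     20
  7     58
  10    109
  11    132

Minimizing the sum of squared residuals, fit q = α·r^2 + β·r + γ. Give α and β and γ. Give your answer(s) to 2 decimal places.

α = 0.97, β = 1.28, γ = -0.03

Sums needed: Σr^2·r^2 = 27396, Σr^2·r = 2774, Σr^2 = 300, Σr·r = 300, Σr = 38, Σ1 = 7.
For Aᵀq: Σr^2·q = 30169, Σr·q = 3079, Σq = 340.
AᵀA·[α, β, γ]ᵀ = Aᵀq becomes [[27396, 2774, 300]; [2774, 300, 38]; [300, 38, 7]]·[α, β, γ]ᵀ = [30169, 3079, 340]ᵀ.
Row-reducing yields α = 171761/176722, β = 226313/176722, γ = -3051/88361.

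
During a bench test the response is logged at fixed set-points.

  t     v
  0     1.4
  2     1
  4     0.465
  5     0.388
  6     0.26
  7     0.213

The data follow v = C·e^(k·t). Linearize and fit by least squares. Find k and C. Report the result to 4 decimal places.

Linearized form: ln v = k·t + ln C. From the 6 transformed points,
Σt = 24.0000, Σ(t)² = 130.0000, Σln v = -4.2695, Σt·ln v = -26.7043.
Normal system: [[130.0000, 24.0000]; [24.0000, 6]]·[k, ln C]ᵀ = [-26.7043, -4.2695]ᵀ.
Solving (det = 204.0000): k = -0.28312, ln C = 0.42090, so C = exp(0.42090) = 1.52334.

k = -0.2831, C = 1.5233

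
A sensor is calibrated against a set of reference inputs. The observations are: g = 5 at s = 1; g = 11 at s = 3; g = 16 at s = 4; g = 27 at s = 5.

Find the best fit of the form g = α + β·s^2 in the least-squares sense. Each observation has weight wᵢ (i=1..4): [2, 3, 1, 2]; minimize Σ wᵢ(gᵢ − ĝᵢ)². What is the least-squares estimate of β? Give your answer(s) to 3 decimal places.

Forming MᵀWM = [[8, 95]; [95, 1751]] and MᵀWg = [113, 1913]ᵀ gives MᵀWM·[α, β]ᵀ = MᵀWg.
Determinant 8·1751 − 95² = 4983.
α = (113·1751 − 95·1913)/4983 = 5376/1661; β = (8·1913 − 95·113)/4983 = 1523/1661.

β = 0.917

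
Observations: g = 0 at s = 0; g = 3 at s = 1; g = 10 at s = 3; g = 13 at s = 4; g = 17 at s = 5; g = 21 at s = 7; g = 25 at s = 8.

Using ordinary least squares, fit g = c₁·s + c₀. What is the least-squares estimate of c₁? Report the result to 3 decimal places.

XᵀX·[c₁, c₀]ᵀ = Xᵀg reads: 164·c₁ + 28·c₀ = 517;  28·c₁ + 7·c₀ = 89.
(Σs·s = 164, Σs = 28, Σ1 = 7, Σs·g = 517, Σg = 89.)
Determinant 164·7 − 28² = 364.
c₁ = (517·7 − 28·89)/364 = 161/52; c₀ = (164·89 − 28·517)/364 = 30/91.

c₁ = 3.096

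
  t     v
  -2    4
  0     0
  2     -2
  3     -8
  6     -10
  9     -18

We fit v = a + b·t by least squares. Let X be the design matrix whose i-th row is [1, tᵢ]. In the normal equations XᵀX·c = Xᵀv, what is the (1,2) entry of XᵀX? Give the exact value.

Row 1 ↔ basis 1, column 2 ↔ basis t, so (XᵀX)_{1,2} = Σᵢ t = (1)·(-2) + (1)·(0) + (1)·(2) + (1)·(3) + (1)·(6) + (1)·(9) = 18.

18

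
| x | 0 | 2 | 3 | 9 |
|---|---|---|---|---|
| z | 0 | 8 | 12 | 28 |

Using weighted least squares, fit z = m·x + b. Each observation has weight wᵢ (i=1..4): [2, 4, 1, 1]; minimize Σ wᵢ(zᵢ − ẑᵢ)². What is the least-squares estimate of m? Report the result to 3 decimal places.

Sums needed: Σwᵢ·x·x = 106, Σwᵢ·x = 20, Σwᵢ·1 = 8.
Moment sums: Σwᵢ·x·z = 352, Σwᵢ·z = 72.
det = 106·8 − 20² = 448.
m = (352·8 − 20·72)/448 = 43/14; b = (106·72 − 20·352)/448 = 37/28.

m = 3.071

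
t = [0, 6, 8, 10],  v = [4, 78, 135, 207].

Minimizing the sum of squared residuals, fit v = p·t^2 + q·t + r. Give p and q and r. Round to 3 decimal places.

p = 1.986, q = 0.452, r = 3.981

From the data, Σt^2·t^2 = 15392, Σt^2·t = 1728, Σt^2 = 200, Σt·t = 200, Σt = 24, Σ1 = 4.
And Σt^2·v = 32148, Σt·v = 3618, Σv = 424.
So MᵀM·[p, q, r]ᵀ = Mᵀv: [[15392, 1728, 200]; [1728, 200, 24]; [200, 24, 4]]·[p, q, r]ᵀ = [32148, 3618, 424]ᵀ.
Inverting the 3×3 Gram matrix, [p, q, r]ᵀ = [719/362, 327/724, 1441/362]ᵀ.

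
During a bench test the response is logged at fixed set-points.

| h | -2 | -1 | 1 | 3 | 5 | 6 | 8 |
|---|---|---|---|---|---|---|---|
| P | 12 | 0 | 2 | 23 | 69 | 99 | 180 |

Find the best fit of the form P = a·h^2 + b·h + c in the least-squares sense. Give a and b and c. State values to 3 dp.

a = 2.889, b = -0.457, c = -1.485

With design matrix X, XᵀX = [[6116, 872, 140]; [872, 140, 20]; [140, 20, 7]] and XᵀP = [17066, 2426, 385]ᵀ.
Inverting the 3×3 Gram matrix, [a, b, c]ᵀ = [43799/15158, -6923/15158, -11255/7579]ᵀ.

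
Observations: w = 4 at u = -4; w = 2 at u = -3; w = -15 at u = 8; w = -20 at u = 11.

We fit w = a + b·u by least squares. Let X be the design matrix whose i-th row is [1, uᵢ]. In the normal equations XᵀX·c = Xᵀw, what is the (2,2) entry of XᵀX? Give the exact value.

Row 2 ↔ basis u, column 2 ↔ basis u, so (XᵀX)_{2,2} = Σᵢ (u)·(u) = (-4)·(-4) + (-3)·(-3) + (8)·(8) + (11)·(11) = 210.

210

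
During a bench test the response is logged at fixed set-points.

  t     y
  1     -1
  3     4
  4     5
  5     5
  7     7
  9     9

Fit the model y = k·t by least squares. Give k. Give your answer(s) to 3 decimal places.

Sums needed: Σt·t = 181.
Right-hand side: Σt·y = 186.
XᵀX·[k]ᵀ = Xᵀy becomes [[181]]·[k]ᵀ = [186]ᵀ.
Hence k = 186 / 181 ≈ 1.02762.

k = 1.028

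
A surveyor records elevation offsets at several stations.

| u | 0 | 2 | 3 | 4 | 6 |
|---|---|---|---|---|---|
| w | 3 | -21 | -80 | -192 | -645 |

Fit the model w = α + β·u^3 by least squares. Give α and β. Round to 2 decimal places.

α = 1.86, β = -3.00

MᵀM·[α, β]ᵀ = Mᵀw reads: 5·α + 315·β = -935;  315·α + 51545·β = -153936.
(Σ1 = 5, Σu^3 = 315, Σu^3·u^3 = 51545, Σw = -935, Σu^3·w = -153936.)
Determinant 5·51545 − 315² = 158500.
α = ((-935)·51545 − 315·(-153936))/158500 = 59053/31700; β = (5·(-153936) − 315·(-935))/158500 = -95031/31700.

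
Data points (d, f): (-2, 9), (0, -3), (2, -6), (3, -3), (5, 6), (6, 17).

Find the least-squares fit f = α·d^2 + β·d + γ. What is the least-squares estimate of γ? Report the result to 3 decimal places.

Forming XᵀX = [[2034, 368, 78]; [368, 78, 14]; [78, 14, 6]] and Xᵀf = [747, 93, 20]ᵀ gives XᵀX·[α, β, γ]ᵀ = Xᵀf.
Row-reducing yields α = 20189/17466, β = -21661/5822, γ = -26305/8733.

γ = -3.012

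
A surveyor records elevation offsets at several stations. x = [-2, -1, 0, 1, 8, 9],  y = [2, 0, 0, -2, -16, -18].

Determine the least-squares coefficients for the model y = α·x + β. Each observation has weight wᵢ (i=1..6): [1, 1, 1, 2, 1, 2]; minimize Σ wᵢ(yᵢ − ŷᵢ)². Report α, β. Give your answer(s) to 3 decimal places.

α = -1.881, β = -0.873

From the data, Σwᵢ·x·x = 233, Σwᵢ·x = 25, Σwᵢ·1 = 8.
Moment sums: Σwᵢ·x·y = -460, Σwᵢ·y = -54.
Normal equations: [[233, 25]; [25, 8]]·[α, β]ᵀ = [-460, -54]ᵀ.
det = 233·8 − 25² = 1239.
α = ((-460)·8 − 25·(-54))/1239 = -2330/1239; β = (233·(-54) − 25·(-460))/1239 = -1082/1239.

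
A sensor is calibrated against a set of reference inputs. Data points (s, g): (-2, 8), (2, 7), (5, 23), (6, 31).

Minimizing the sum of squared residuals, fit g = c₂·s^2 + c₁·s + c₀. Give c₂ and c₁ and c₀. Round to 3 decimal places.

c₂ = 0.779, c₁ = -0.222, c₀ = 4.419

The normal equations are: 1953·c₂ + 341·c₁ + 69·c₀ = 1751;  341·c₂ + 69·c₁ + 11·c₀ = 299;  69·c₂ + 11·c₁ + 4·c₀ = 69.
(Σs^2·s^2 = 1953, Σs^2·s = 341, Σs^2 = 69, Σs·s = 69, Σs = 11, Σ1 = 4, Σs^2·g = 1751, Σs·g = 299, Σg = 69.)
Inverting the 3×3 Gram matrix, [c₂, c₁, c₀]ᵀ = [1041/1336, -1483/6680, 14761/3340]ᵀ.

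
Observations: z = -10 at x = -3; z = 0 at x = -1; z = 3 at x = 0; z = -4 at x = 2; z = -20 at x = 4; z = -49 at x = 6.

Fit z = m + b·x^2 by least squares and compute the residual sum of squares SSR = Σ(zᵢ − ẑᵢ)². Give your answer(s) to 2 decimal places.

Normal-equation sums: Σ1 = 6, Σx^2 = 66, Σx^2·x^2 = 1650.
Right-hand side: Σz = -80, Σx^2·z = -2190.
MᵀM·[m, b]ᵀ = Mᵀz becomes [[6, 66]; [66, 1650]]·[m, b]ᵀ = [-80, -2190]ᵀ.
Eliminating b: 1650·(row 1) − 66·(row 2) gives 5544·m = 1650·(-80) − 66·(-2190) = 12540, so m = 95/42.
Then b = ((-2190) − 66·(95/42))/1650 = -655/462.
Residuals: 115/231, -65/77, 31/42, -13/22, 65/154, -103/462; SSR = 481/231.

SSR = 2.08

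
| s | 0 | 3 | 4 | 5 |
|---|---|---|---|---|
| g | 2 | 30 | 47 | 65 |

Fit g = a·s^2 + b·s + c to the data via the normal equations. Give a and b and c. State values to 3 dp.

MᵀM·[a, b, c]ᵀ = Mᵀg reads: 962·a + 216·b + 50·c = 2647;  216·a + 50·b + 12·c = 603;  50·a + 12·b + 4·c = 144.
Inverting the 3×3 Gram matrix, [a, b, c]ᵀ = [286/181, 1725/362, 707/362]ᵀ.

a = 1.580, b = 4.765, c = 1.953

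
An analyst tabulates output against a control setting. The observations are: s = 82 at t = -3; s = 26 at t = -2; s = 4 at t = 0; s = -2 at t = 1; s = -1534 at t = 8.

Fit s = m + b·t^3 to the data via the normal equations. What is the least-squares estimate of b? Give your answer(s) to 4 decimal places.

b = -2.9999

XᵀX·[m, b]ᵀ = Xᵀs reads: 5·m + 478·b = -1424;  478·m + 262938·b = -787832.
Determinant 5·262938 − 478² = 1086206.
m = ((-1424)·262938 − 478·(-787832))/1086206 = 1079992/543103; b = (5·(-787832) − 478·(-1424))/1086206 = -1629244/543103.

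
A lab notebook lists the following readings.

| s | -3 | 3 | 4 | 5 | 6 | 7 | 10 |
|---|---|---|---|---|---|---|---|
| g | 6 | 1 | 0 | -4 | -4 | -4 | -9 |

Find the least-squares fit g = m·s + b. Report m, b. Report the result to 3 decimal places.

XᵀX·[m, b]ᵀ = Xᵀg reads: 244·m + 32·b = -177;  32·m + 7·b = -14.
Determinant 244·7 − 32² = 684.
m = ((-177)·7 − 32·(-14))/684 = -791/684; b = (244·(-14) − 32·(-177))/684 = 562/171.

m = -1.156, b = 3.287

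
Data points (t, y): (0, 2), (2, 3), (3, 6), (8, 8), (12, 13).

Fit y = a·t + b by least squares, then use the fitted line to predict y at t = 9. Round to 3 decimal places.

Normal-equation sums: Σt·t = 221, Σt = 25, Σ1 = 5.
And Σt·y = 244, Σy = 32.
So XᵀX·[a, b]ᵀ = Xᵀy: [[221, 25]; [25, 5]]·[a, b]ᵀ = [244, 32]ᵀ.
Eliminating b: 5·(row 1) − 25·(row 2) gives 480·a = 5·244 − 25·32 = 420, so a = 7/8.
Then b = (32 − 25·(7/8))/5 = 81/40.
At t = 9: ŷ = (7/8)·(9) + (81/40)·(1) = 99/10.

ŷ = 9.900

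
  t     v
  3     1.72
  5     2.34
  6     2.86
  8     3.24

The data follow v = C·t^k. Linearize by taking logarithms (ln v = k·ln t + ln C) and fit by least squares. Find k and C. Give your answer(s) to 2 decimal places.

k = 0.66, C = 0.83

Taking logs, ln v = k·ln t + ln C, so regress ln v on ln t.
Σln t = 6.5793, Σ(ln t)² = 11.3317, Σln v = 3.6189, Σln t·ln v = 6.2914.
Equations: 11.3317·k + 6.5793·ln C = 6.2914;  6.5793·k + 4·ln C = 3.6189.
Solving (det = 2.0403): k = 0.66472, ln C = -0.18862, so C = exp(-0.18862) = 0.82810.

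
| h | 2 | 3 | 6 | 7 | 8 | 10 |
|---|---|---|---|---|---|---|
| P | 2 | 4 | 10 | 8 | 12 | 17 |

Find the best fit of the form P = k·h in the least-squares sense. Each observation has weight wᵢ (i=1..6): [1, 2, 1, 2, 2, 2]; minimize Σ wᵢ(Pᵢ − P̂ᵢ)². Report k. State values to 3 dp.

The normal equations are: 484·k = 732.
k = 732/484 = 1.5124.

k = 1.512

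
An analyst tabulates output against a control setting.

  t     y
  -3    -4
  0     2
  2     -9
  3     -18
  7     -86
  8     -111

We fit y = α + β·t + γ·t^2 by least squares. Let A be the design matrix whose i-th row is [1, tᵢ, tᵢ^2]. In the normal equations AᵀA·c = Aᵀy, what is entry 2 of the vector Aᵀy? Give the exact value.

-1550

Entry 2 ↔ basis t, so (Aᵀy)_{2} = Σᵢ (t)·yᵢ = (-3)·(-4) + (0)·(2) + (2)·(-9) + (3)·(-18) + (7)·(-86) + (8)·(-111) = -1550.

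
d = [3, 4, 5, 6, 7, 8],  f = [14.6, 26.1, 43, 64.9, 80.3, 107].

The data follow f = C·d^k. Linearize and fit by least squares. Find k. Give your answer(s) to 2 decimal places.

k = 2.04

With ln fᵢ as the transformed response and ln dᵢ as the regressor:
Σln d = 9.9115, Σ(ln d)² = 17.0401, Σln f = 22.9356, Σln d·ln f = 39.2488.
Normal system: [[17.0401, 9.9115]; [9.9115, 6]]·[k, ln C]ᵀ = [39.2488, 22.9356]ᵀ.
Slope k = (n·Σln d·ln f − Σln d·Σln f)/(n·Σ(ln d)² − (Σln d)²) = (6·39.2488 − 9.9115·22.9356)/4.0036 = 2.03997; ln C = (Σln f − k·Σln d)/n = 0.45275.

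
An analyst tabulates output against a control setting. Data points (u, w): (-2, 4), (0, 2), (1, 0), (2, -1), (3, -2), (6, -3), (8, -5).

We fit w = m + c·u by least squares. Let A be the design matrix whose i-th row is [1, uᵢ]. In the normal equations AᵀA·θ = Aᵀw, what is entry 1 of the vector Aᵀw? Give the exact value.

Entry 1 ↔ basis 1, so (Aᵀw)_{1} = Σᵢ wᵢ = (1)·(4) + (1)·(2) + (1)·(0) + (1)·(-1) + (1)·(-2) + (1)·(-3) + (1)·(-5) = -5.

-5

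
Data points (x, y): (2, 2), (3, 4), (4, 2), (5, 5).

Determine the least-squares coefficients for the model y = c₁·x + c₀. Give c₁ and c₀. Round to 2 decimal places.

From the data, Σx·x = 54, Σx = 14, Σ1 = 4.
Moment sums: Σx·y = 49, Σy = 13.
So AᵀA·[c₁, c₀]ᵀ = Aᵀy: [[54, 14]; [14, 4]]·[c₁, c₀]ᵀ = [49, 13]ᵀ.
Determinant 54·4 − 14² = 20.
c₁ = (49·4 − 14·13)/20 = 7/10; c₀ = (54·13 − 14·49)/20 = 4/5.

c₁ = 0.70, c₀ = 0.80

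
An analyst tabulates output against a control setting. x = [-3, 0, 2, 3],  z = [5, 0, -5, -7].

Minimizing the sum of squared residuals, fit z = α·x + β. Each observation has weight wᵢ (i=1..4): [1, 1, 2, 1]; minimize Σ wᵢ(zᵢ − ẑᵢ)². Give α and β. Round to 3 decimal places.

Forming AᵀWA = [[26, 4]; [4, 5]] and AᵀWz = [-56, -12]ᵀ gives AᵀWA·[α, β]ᵀ = AᵀWz.
Determinant 26·5 − 4² = 114.
α = ((-56)·5 − 4·(-12))/114 = -116/57; β = (26·(-12) − 4·(-56))/114 = -44/57.

α = -2.035, β = -0.772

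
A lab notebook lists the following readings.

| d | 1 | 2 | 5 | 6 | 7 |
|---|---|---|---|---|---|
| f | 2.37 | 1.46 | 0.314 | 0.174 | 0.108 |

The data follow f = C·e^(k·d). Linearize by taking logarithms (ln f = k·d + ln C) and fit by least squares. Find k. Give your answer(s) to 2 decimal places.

With ln fᵢ as the transformed response and dᵢ as the regressor:
Σd = 21.0000, Σ(d)² = 115.0000, Σln f = -3.8914, Σd·ln f = -30.2436.
Equations: 115.0000·k + 21.0000·ln C = -30.2436;  21.0000·k + 5·ln C = -3.8914.
Slope k = (n·Σd·ln f − Σd·Σln f)/(n·Σ(d)² − (Σd)²) = (5·-30.2436 − 21.0000·-3.8914)/134.0000 = -0.51865; ln C = (Σln f − k·Σd)/n = 1.40007.

k = -0.52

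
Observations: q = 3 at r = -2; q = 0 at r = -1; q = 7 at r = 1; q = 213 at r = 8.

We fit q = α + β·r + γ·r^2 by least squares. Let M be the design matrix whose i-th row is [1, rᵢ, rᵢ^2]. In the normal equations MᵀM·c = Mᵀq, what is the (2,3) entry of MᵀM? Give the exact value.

Row 2 ↔ basis r, column 3 ↔ basis r^2, so (MᵀM)_{2,3} = Σᵢ (r)·(r^2) = (-2)·(4) + (-1)·(1) + (1)·(1) + (8)·(64) = 504.

504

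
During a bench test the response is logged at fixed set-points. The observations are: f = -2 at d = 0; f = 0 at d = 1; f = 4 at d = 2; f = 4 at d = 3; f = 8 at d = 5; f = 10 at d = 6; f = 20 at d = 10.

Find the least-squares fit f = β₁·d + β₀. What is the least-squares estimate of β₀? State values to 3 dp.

AᵀA·[β₁, β₀]ᵀ = Aᵀf reads: 175·β₁ + 27·β₀ = 320;  27·β₁ + 7·β₀ = 44.
(Σd·d = 175, Σd = 27, Σ1 = 7, Σd·f = 320, Σf = 44.)
Determinant 175·7 − 27² = 496.
β₁ = (320·7 − 27·44)/496 = 263/124; β₀ = (175·44 − 27·320)/496 = -235/124.

β₀ = -1.895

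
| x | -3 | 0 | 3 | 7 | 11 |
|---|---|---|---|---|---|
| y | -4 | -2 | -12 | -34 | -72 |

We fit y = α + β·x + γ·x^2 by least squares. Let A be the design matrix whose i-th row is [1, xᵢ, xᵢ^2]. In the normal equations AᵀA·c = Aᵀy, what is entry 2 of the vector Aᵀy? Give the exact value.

-1054

Entry 2 ↔ basis x, so (Aᵀy)_{2} = Σᵢ (x)·yᵢ = (-3)·(-4) + (0)·(-2) + (3)·(-12) + (7)·(-34) + (11)·(-72) = -1054.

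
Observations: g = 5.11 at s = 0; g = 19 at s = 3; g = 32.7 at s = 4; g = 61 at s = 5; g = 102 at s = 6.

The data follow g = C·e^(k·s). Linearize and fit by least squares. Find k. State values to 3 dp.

k = 0.501

Let Y = ln g. Fitting Y = k·s + ln C by least squares:
Σs = 18.0000, Σ(s)² = 86.0000, Σln g = 16.7989, Σs·ln g = 71.0870.
Equations: 86.0000·k + 18.0000·ln C = 71.0870;  18.0000·k + 5·ln C = 16.7989.
Δ = 86.0000·5 − (18.0000)² = 106.0000; k = (71.0870·5 − 18.0000·16.7989)/106.0000 = 0.50052, ln C = (86.0000·16.7989 − 18.0000·71.0870)/106.0000 = 1.55788.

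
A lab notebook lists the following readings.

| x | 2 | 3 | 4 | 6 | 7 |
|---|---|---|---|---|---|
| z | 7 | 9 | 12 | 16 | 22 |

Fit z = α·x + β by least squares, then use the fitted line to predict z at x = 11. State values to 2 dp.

Forming AᵀA = [[114, 22]; [22, 5]] and Aᵀz = [339, 66]ᵀ gives AᵀA·[α, β]ᵀ = Aᵀz.
Δ = 114·5 − 22² = 86.
α = (339·5 − 22·66)/86 = 243/86; β = (114·66 − 22·339)/86 = 33/43.
At x = 11: ẑ = (243/86)·(11) + (33/43)·(1) = 2739/86.

ẑ = 31.85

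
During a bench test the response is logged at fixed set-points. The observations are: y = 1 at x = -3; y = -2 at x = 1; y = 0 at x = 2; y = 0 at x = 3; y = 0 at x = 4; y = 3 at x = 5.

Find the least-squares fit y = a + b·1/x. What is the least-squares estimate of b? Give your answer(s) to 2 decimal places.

Forming AᵀA = [[6, 39/20]; [39/20, 5669/3600]] and Aᵀy = [2, -26/15]ᵀ gives AᵀA·[a, b]ᵀ = Aᵀy.
Determinant 6·(5669/3600) − (39/20)² = 271/48.
a = (2·(5669/3600) − (39/20)·(-26/15))/(271/48) = 23506/20325; b = (6·(-26/15) − (39/20)·2)/(271/48) = -3432/1355.

b = -2.53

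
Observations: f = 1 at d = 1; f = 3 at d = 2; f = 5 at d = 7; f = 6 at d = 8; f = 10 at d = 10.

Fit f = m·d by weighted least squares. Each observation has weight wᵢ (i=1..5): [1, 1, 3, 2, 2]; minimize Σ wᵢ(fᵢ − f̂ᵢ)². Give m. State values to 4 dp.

m = 0.8500

With design matrix M, MᵀWM = [[480]] and MᵀWf = [408]ᵀ.
m = 408/480 = 0.85.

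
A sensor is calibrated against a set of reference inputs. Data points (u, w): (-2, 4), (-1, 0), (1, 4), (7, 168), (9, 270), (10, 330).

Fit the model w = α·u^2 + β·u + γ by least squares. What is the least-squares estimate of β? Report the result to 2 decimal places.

β = 3.09

With design matrix X, XᵀX = [[18980, 2064, 236]; [2064, 236, 24]; [236, 24, 6]] and Xᵀw = [63122, 6902, 776]ᵀ.
Inverting the 3×3 Gram matrix, [α, β, γ]ᵀ = [3323/1106, 2443/790, -3357/2765]ᵀ.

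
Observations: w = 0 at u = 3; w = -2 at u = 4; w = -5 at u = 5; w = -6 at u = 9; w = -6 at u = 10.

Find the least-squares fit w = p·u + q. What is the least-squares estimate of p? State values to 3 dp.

p = -0.753

From the data, Σu·u = 231, Σu = 31, Σ1 = 5.
For Aᵀw: Σu·w = -147, Σw = -19.
Eliminating q: 5·(row 1) − 31·(row 2) gives 194·p = 5·(-147) − 31·(-19) = -146, so p = -73/97.
Then q = ((-19) − 31·(-73/97))/5 = 84/97.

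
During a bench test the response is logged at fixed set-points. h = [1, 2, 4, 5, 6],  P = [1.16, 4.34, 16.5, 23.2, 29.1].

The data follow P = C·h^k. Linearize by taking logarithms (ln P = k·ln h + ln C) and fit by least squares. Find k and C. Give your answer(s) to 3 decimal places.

Taking logs, ln P = k·ln h + ln C, so regress ln P on ln h.
Over the data: Σln h = 5.4806, Σ(ln h)² = 8.2030, Σln P = 10.9345, Σln h·ln P = 16.0036.
Normal system: [[8.2030, 5.4806]; [5.4806, 5]]·[k, ln C]ᵀ = [16.0036, 10.9345]ᵀ.
Solving (det = 10.9774): k = 1.83010, ln C = 0.18088, so C = exp(0.18088) = 1.19828.

k = 1.830, C = 1.198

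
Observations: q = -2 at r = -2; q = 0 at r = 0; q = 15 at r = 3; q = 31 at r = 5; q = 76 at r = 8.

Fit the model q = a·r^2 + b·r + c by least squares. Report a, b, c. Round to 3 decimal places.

a = 0.924, b = 2.130, c = -0.813

Compute the Gram sums: Σr^2·r^2 = 4818, Σr^2·r = 656, Σr^2 = 102, Σr·r = 102, Σr = 14, Σ1 = 5.
Moment sums: Σr^2·q = 5766, Σr·q = 812, Σq = 120.
AᵀA·[a, b, c]ᵀ = Aᵀq becomes [[4818, 656, 102]; [656, 102, 14]; [102, 14, 5]]·[a, b, c]ᵀ = [5766, 812, 120]ᵀ.
Row-reducing yields a = 1603/1735, b = 3696/1735, c = -282/347.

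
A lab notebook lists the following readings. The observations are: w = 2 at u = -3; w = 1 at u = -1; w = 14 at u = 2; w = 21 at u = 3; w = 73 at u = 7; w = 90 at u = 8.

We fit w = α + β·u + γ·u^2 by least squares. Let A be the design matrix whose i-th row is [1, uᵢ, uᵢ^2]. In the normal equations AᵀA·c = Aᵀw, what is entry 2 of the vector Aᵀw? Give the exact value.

Entry 2 ↔ basis u, so (Aᵀw)_{2} = Σᵢ (u)·wᵢ = (-3)·(2) + (-1)·(1) + (2)·(14) + (3)·(21) + (7)·(73) + (8)·(90) = 1315.

1315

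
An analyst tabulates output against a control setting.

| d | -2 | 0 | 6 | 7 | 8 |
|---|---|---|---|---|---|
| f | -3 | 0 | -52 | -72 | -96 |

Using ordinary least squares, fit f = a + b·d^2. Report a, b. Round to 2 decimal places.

a = 1.71, b = -1.51

The normal equations are: 5·a + 153·b = -223;  153·a + 7809·b = -11556.
Determinant 5·7809 − 153² = 15636.
a = ((-223)·7809 − 153·(-11556))/15636 = 8887/5212; b = (5·(-11556) − 153·(-223))/15636 = -7887/5212.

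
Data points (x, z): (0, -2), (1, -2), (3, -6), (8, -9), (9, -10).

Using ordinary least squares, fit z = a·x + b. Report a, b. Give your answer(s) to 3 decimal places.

Compute the Gram sums: Σx·x = 155, Σx = 21, Σ1 = 5.
Moment sums: Σx·z = -182, Σz = -29.
Δ = 155·5 − 21² = 334.
a = ((-182)·5 − 21·(-29))/334 = -301/334; b = (155·(-29) − 21·(-182))/334 = -673/334.

a = -0.901, b = -2.015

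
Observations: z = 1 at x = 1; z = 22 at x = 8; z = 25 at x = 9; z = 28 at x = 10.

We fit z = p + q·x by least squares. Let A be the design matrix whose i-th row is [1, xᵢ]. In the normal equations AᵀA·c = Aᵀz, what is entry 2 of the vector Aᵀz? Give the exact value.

682

Entry 2 ↔ basis x, so (Aᵀz)_{2} = Σᵢ (x)·zᵢ = (1)·(1) + (8)·(22) + (9)·(25) + (10)·(28) = 682.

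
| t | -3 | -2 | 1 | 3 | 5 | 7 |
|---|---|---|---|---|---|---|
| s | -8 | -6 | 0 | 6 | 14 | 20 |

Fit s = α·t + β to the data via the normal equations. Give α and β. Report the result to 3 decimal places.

The normal system AᵀA·[α, β]ᵀ = Aᵀs is [[97, 11]; [11, 6]]·[α, β]ᵀ = [264, 26]ᵀ.
Eliminating β: 6·(row 1) − 11·(row 2) gives 461·α = 6·264 − 11·26 = 1298, so α = 1298/461.
Then β = (26 − 11·(1298/461))/6 = -382/461.

α = 2.816, β = -0.829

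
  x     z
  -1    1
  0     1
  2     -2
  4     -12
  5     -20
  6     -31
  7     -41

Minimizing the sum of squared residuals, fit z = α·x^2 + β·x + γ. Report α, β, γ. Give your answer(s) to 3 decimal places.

α = -0.877, β = 0.008, γ = 1.534

Setting ∂/∂α … = 0 gives: 4595·α + 755·β + 131·γ = -3824;  755·α + 131·β + 23·γ = -626;  131·α + 23·β + 7·γ = -104.
(Σx^2·x^2 = 4595, Σx^2·x = 755, Σx^2 = 131, Σx·x = 131, Σx = 23, Σ1 = 7, Σx^2·z = -3824, Σx·z = -626, Σz = -104.)
Row-reducing yields α = -1722/1963, β = 31/3926, γ = 6021/3926.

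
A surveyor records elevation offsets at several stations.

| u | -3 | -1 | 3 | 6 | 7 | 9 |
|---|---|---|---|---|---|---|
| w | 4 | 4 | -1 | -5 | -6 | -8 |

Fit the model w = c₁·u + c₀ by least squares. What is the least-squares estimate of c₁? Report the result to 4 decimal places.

Forming XᵀX = [[185, 21]; [21, 6]] and Xᵀw = [-163, -12]ᵀ gives XᵀX·[c₁, c₀]ᵀ = Xᵀw.
Eliminating c₀: 6·(row 1) − 21·(row 2) gives 669·c₁ = 6·(-163) − 21·(-12) = -726, so c₁ = -242/223.
Then c₀ = ((-12) − 21·(-242/223))/6 = 401/223.

c₁ = -1.0852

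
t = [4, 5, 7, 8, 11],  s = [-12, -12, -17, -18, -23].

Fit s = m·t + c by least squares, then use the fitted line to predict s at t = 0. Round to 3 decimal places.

ŝ = -4.733

The normal equations are: 275·m + 35·c = -624;  35·m + 5·c = -82.
det = 275·5 − 35² = 150.
m = ((-624)·5 − 35·(-82))/150 = -5/3; c = (275·(-82) − 35·(-624))/150 = -71/15.
At t = 0: ŝ = (-5/3)·(0) + (-71/15)·(1) = -71/15.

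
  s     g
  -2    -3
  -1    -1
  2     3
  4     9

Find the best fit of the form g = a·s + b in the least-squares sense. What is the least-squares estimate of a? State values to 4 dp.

MᵀM·[a, b]ᵀ = Mᵀg reads: 25·a + 3·b = 49;  3·a + 4·b = 8.
(Σs·s = 25, Σs = 3, Σ1 = 4, Σs·g = 49, Σg = 8.)
Determinant 25·4 − 3² = 91.
a = (49·4 − 3·8)/91 = 172/91; b = (25·8 − 3·49)/91 = 53/91.

a = 1.8901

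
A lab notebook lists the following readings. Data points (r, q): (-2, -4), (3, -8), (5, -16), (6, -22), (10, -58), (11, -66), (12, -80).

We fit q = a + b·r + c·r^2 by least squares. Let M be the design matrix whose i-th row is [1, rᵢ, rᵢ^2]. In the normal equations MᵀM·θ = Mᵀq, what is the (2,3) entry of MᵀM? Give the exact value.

4419

Row 2 ↔ basis r, column 3 ↔ basis r^2, so (MᵀM)_{2,3} = Σᵢ (r)·(r^2) = (-2)·(4) + (3)·(9) + (5)·(25) + (6)·(36) + (10)·(100) + (11)·(121) + (12)·(144) = 4419.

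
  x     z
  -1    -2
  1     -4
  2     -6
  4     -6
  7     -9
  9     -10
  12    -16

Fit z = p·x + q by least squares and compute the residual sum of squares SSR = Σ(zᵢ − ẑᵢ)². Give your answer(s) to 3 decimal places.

Setting ∂/∂p … = 0 gives: 296·p + 34·q = -383;  34·p + 7·q = -53.
(Σx·x = 296, Σx = 34, Σ1 = 7, Σx·z = -383, Σz = -53.)
det = 296·7 − 34² = 916.
p = ((-383)·7 − 34·(-53))/916 = -879/916; q = (296·(-53) − 34·(-383))/916 = -1333/458.
Residuals: -45/916, -119/916, -268/229, 343/458, 575/916, 1417/916, -721/458; SSR = 6609/916.

SSR = 7.215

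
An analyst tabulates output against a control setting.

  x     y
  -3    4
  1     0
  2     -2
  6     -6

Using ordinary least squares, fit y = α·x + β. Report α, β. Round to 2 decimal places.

α = -1.12, β = 0.68

The normal equations are: 50·α + 6·β = -52;  6·α + 4·β = -4.
(Σx·x = 50, Σx = 6, Σ1 = 4, Σx·y = -52, Σy = -4.)
Eliminating β: 4·(row 1) − 6·(row 2) gives 164·α = 4·(-52) − 6·(-4) = -184, so α = -46/41.
Then β = ((-4) − 6·(-46/41))/4 = 28/41.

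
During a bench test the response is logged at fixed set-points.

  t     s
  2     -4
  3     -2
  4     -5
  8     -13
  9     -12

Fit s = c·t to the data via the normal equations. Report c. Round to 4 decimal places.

c = -1.4138

Sums needed: Σt·t = 174.
For Xᵀs: Σt·s = -246.
c = (-246)/174 = -1.41379.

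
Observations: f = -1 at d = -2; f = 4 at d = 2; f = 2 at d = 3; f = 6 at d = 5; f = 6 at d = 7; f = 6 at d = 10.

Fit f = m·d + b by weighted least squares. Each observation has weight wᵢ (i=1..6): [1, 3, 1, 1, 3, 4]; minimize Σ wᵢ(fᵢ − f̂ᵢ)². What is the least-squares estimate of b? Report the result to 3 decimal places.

b = 2.127

From the data, Σwᵢ·d·d = 597, Σwᵢ·d = 73, Σwᵢ·1 = 13.
And Σwᵢ·d·f = 428, Σwᵢ·f = 61.
Normal equations: [[597, 73]; [73, 13]]·[m, b]ᵀ = [428, 61]ᵀ.
Eliminating b: 13·(row 1) − 73·(row 2) gives 2432·m = 13·428 − 73·61 = 1111, so m = 1111/2432.
Then b = (61 − 73·(1111/2432))/13 = 5173/2432.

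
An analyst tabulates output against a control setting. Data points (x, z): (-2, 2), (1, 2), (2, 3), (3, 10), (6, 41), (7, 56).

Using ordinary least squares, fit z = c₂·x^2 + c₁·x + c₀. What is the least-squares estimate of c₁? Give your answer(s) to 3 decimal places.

Compute the Gram sums: Σx^2·x^2 = 3811, Σx^2·x = 587, Σx^2 = 103, Σx·x = 103, Σx = 17, Σ1 = 6.
And Σx^2·z = 4332, Σx·z = 672, Σz = 114.
Normal equations: [[3811, 587, 103]; [587, 103, 17]; [103, 17, 6]]·[c₂, c₁, c₀]ᵀ = [4332, 672, 114]ᵀ.
Solving the 3×3 system (Gaussian elimination) gives c₂ = 972/889, c₁ = 426/889, c₀ = -1002/889.

c₁ = 0.479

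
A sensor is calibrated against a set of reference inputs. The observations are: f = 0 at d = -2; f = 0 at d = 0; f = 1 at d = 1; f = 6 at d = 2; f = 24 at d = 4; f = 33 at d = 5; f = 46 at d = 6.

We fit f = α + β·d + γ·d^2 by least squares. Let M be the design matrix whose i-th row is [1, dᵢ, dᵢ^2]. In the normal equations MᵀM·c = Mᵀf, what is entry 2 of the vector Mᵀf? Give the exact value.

550

Entry 2 ↔ basis d, so (Mᵀf)_{2} = Σᵢ (d)·fᵢ = (-2)·(0) + (0)·(0) + (1)·(1) + (2)·(6) + (4)·(24) + (5)·(33) + (6)·(46) = 550.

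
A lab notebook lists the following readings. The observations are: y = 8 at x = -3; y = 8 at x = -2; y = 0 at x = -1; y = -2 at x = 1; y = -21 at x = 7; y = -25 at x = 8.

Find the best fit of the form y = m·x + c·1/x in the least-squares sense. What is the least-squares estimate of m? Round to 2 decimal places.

m = -3.12

Entries of MᵀM: Σx·x = 128, Σx·1/x = 6, Σ1/x·1/x = 67657/28224.
And Σx·y = -389, Σ1/x·y = -355/24.
So MᵀM·[m, c]ᵀ = Mᵀy: [[128, 6]; [6, 67657/28224]]·[m, c]ᵀ = [-389, -355/24]ᵀ.
det = 128·(67657/28224) − 6² = 119438/441.
m = ((-389)·(67657/28224) − 6·(-355/24))/(119438/441) = -23813693/7644032; c = (128·(-355/24) − 6·(-389))/(119438/441) = 97167/59719.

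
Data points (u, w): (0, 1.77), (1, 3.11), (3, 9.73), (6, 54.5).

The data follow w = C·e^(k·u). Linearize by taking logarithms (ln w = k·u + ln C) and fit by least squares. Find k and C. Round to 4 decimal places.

k = 0.5715, C = 1.7611

With ln wᵢ as the transformed response and uᵢ as the regressor:
Σu = 10.0000, Σ(u)² = 46.0000, Σln w = 7.9790, Σu·ln w = 31.9495.
Normal system: [[46.0000, 10.0000]; [10.0000, 4]]·[k, ln C]ᵀ = [31.9495, 7.9790]ᵀ.
Slope k = (n·Σu·ln w − Σu·Σln w)/(n·Σ(u)² − (Σu)²) = (4·31.9495 − 10.0000·7.9790)/84.0000 = 0.57152; ln C = (Σln w − k·Σu)/n = 0.56595, so C = exp(0.56595) = 1.76113.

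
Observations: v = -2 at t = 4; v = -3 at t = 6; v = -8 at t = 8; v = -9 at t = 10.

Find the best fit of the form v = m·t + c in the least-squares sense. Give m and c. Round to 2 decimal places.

m = -1.30, c = 3.60

Normal-equation sums: Σt·t = 216, Σt = 28, Σ1 = 4.
And Σt·v = -180, Σv = -22.
So XᵀX·[m, c]ᵀ = Xᵀv: [[216, 28]; [28, 4]]·[m, c]ᵀ = [-180, -22]ᵀ.
Eliminating c: 4·(row 1) − 28·(row 2) gives 80·m = 4·(-180) − 28·(-22) = -104, so m = -13/10.
Then c = ((-22) − 28·(-13/10))/4 = 18/5.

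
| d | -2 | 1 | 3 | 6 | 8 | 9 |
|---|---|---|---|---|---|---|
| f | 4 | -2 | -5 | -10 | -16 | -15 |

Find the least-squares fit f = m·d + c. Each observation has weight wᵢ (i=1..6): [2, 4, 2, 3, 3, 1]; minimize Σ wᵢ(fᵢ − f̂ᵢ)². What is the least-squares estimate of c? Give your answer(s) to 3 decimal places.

c = 0.202

Entries of MᵀWM: Σwᵢ·d·d = 411, Σwᵢ·d = 57, Σwᵢ·1 = 15.
For MᵀWf: Σwᵢ·d·f = -753, Σwᵢ·f = -103.
MᵀWM·[m, c]ᵀ = MᵀWf becomes [[411, 57]; [57, 15]]·[m, c]ᵀ = [-753, -103]ᵀ.
Δ = 411·15 − 57² = 2916.
m = ((-753)·15 − 57·(-103))/2916 = -452/243; c = (411·(-103) − 57·(-753))/2916 = 49/243.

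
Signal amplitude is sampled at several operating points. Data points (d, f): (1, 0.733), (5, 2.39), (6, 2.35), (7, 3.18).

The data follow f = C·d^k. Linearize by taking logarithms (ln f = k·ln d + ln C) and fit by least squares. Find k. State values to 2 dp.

Linearized form: ln f = k·ln d + ln C. From the 4 transformed points,
Over the data: Σln d = 5.3471, Σ(ln d)² = 9.5873, Σln f = 2.5720, Σln d·ln f = 5.1844.
Normal system: [[9.5873, 5.3471]; [5.3471, 4]]·[k, ln C]ᵀ = [5.1844, 2.5720]ᵀ.
Slope k = (n·Σln d·ln f − Σln d·Σln f)/(n·Σ(ln d)² − (Σln d)²) = (4·5.1844 − 5.3471·2.5720)/9.7575 = 0.71585; ln C = (Σln f − k·Σln d)/n = -0.31394.

k = 0.72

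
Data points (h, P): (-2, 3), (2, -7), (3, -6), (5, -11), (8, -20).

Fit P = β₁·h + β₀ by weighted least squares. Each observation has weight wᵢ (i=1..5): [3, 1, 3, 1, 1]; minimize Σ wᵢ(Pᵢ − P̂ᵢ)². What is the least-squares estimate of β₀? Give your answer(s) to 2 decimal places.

β₀ = -0.91

Forming AᵀWA = [[132, 18]; [18, 9]] and AᵀWP = [-301, -47]ᵀ gives AᵀWA·[β₁, β₀]ᵀ = AᵀWP.
Determinant 132·9 − 18² = 864.
β₁ = ((-301)·9 − 18·(-47))/864 = -69/32; β₀ = (132·(-47) − 18·(-301))/864 = -131/144.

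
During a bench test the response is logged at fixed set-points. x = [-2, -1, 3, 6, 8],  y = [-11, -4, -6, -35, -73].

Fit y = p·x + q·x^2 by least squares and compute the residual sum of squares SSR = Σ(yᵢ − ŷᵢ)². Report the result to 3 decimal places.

Entries of MᵀM: Σx·x = 114, Σx·x^2 = 746, Σx^2·x^2 = 5490.
Moment sums: Σx·y = -786, Σx^2·y = -6034.
Normal equations: [[114, 746]; [746, 5490]]·[p, q]ᵀ = [-786, -6034]ᵀ.
Eliminating q: 5490·(row 1) − 746·(row 2) gives 69344·p = 5490·(-786) − 746·(-6034) = 186224, so p = 11639/4334.
Then q = ((-6034) − 746·(11639/4334))/5490 = -6345/4334.
Residuals: 492/2167, 324/2167, -1908/2167, 3448/2167, -1707/2167; SSR = 8671/2167.

SSR = 4.001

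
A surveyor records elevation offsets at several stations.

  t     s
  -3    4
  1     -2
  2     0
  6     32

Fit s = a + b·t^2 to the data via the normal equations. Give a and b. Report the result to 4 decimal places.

The normal equations are: 4·a + 50·b = 34;  50·a + 1394·b = 1186.
Eliminating b: 1394·(row 1) − 50·(row 2) gives 3076·a = 1394·34 − 50·1186 = -11904, so a = -2976/769.
Then b = (1186 − 50·(-2976/769))/1394 = 761/769.

a = -3.8700, b = 0.9896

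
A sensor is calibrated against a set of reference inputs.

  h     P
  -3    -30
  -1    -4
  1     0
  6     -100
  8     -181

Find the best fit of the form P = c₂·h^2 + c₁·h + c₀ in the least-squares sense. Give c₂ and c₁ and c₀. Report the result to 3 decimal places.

Setting ∂/∂c₂ … = 0 gives: 5475·c₂ + 701·c₁ + 111·c₀ = -15458;  701·c₂ + 111·c₁ + 11·c₀ = -1954;  111·c₂ + 11·c₁ + 5·c₀ = -315.
Row-reducing yields c₂ = -396843/131678, c₁ = 175483/131678, c₀ = 64069/65839.

c₂ = -3.014, c₁ = 1.333, c₀ = 0.973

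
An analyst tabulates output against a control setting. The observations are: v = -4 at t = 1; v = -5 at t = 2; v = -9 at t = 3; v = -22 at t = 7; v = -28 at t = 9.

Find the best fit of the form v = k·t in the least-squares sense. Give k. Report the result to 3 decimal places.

The normal equations are: 144·k = -447.
k = (-447)/144 = -3.10417.

k = -3.104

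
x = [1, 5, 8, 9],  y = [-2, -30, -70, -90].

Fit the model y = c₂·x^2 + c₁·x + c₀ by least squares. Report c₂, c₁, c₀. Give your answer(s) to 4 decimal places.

c₂ = -1.0120, c₁ = -0.7653, c₀ = -0.3377

Forming AᵀA = [[11283, 1367, 171]; [1367, 171, 23]; [171, 23, 4]] and Aᵀy = [-12522, -1522, -192]ᵀ gives AᵀA·[c₂, c₁, c₀]ᵀ = Aᵀy.
Row-reducing yields c₂ = -169/167, c₁ = -639/835, c₀ = -282/835.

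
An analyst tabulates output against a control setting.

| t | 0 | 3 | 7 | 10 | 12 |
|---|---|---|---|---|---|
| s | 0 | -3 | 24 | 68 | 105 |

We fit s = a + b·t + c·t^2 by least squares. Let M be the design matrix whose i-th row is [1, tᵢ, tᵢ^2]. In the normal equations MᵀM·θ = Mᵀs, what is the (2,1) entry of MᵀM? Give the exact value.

Row 2 ↔ basis t, column 1 ↔ basis 1, so (MᵀM)_{2,1} = Σᵢ t = (0)·(1) + (3)·(1) + (7)·(1) + (10)·(1) + (12)·(1) = 32.

32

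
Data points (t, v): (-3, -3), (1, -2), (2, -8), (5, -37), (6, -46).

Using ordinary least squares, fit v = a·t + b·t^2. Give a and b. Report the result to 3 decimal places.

a = -2.029, b = -0.984

From the data, Σt·t = 75, Σt·t^2 = 323, Σt^2·t^2 = 2019.
And Σt·v = -470, Σt^2·v = -2642.
Normal equations: [[75, 323]; [323, 2019]]·[a, b]ᵀ = [-470, -2642]ᵀ.
Determinant 75·2019 − 323² = 47096.
a = ((-470)·2019 − 323·(-2642))/47096 = -3413/1682; b = (75·(-2642) − 323·(-470))/47096 = -1655/1682.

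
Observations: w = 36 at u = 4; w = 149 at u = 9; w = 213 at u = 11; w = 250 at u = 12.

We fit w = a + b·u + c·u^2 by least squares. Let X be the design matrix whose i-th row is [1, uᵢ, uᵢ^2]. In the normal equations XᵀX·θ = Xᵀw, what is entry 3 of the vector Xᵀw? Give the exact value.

74418

Entry 3 ↔ basis u^2, so (Xᵀw)_{3} = Σᵢ (u^2)·wᵢ = (16)·(36) + (81)·(149) + (121)·(213) + (144)·(250) = 74418.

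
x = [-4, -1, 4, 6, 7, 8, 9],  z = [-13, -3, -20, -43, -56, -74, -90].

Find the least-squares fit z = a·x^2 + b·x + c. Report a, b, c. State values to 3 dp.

a = -0.993, b = -0.938, c = -1.528

Sums needed: Σx^2·x^2 = 14867, Σx^2·x = 1799, Σx^2 = 263, Σx·x = 263, Σx = 29, Σ1 = 7.
For Mᵀz: Σx^2·z = -16849, Σx·z = -2077, Σz = -299.
MᵀM·[a, b, c]ᵀ = Mᵀz becomes [[14867, 1799, 263]; [1799, 263, 29]; [263, 29, 7]]·[a, b, c]ᵀ = [-16849, -2077, -299]ᵀ.
Inverting the 3×3 Gram matrix, [a, b, c]ᵀ = [-121018/121891, -114281/121891, -186218/121891]ᵀ.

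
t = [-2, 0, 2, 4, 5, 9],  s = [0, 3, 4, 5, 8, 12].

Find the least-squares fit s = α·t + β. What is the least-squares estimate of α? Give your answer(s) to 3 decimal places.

α = 1.053

AᵀA·[α, β]ᵀ = Aᵀs reads: 130·α + 18·β = 176;  18·α + 6·β = 32.
(Σt·t = 130, Σt = 18, Σ1 = 6, Σt·s = 176, Σs = 32.)
det = 130·6 − 18² = 456.
α = (176·6 − 18·32)/456 = 20/19; β = (130·32 − 18·176)/456 = 124/57.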